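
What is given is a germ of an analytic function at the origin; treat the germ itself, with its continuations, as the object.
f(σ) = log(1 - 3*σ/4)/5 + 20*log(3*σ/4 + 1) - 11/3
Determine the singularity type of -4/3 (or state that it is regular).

The term (20)*log(1 - σ/(-4/3)) has argument 1 - -4/3/(-4/3) = 0 at -4/3: a logarithmic (infinitely-sheeted) branch point; the remaining terms are analytic or single-valued there.

The point is a logarithmic branch point.


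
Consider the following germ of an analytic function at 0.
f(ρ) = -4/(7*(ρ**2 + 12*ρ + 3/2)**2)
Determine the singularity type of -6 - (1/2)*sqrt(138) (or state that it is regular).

The denominator factor ρ**2 + 12*ρ + 3/2 vanishes at -6 - (1/2)*sqrt(138) and appears to the power 2; the numerator there equals -4/7, nonzero, and no other factor vanishes.
Hence a pole whose order is the multiplicity, 2.

The point is a pole of order 2.


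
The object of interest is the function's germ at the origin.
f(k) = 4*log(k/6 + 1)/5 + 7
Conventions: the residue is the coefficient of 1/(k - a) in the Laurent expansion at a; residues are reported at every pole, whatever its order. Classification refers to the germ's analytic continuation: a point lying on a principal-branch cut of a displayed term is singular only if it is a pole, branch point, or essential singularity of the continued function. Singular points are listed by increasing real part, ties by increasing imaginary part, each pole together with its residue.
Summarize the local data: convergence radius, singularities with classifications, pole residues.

Branch term (4/5)*log(1 - k/(-6)): its argument vanishes at k = -6, a logarithmic branch point, modulus 6.
The radius of convergence is the smallest modulus among the singular points: 6.

Radius of convergence at 0: 6.
At -6: a logarithmic branch point.


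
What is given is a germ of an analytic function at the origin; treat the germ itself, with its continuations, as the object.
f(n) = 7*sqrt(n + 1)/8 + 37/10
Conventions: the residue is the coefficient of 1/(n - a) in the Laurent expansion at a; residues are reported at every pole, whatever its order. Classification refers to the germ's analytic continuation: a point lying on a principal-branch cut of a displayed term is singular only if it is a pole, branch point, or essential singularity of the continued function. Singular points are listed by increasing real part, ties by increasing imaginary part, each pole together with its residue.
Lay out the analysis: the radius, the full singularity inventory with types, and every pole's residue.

Branch term (7/8)*sqrt(1 - n/(-1)): its argument vanishes at n = -1, a square-root branch point, modulus 1.
The radius of convergence is the smallest modulus among the singular points: 1.

Radius of convergence at 0: 1.
At -1: an algebraic (square-root) branch point.


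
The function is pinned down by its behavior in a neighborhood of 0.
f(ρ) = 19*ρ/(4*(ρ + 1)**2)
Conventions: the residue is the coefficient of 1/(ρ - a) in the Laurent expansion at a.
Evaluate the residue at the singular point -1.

The residue is 19/4.

At the order-2 pole -1 set g(ρ) = (ρ - (-1))^2*f(ρ) = 19*ρ/4.
Order-2 pole: residue = g'(a); g'(-1) = 19/4, so the residue is 19/4.


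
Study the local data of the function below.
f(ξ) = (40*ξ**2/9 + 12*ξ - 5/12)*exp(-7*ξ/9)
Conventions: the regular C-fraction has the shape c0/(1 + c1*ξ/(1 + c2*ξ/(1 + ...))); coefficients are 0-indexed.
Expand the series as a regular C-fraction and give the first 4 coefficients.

The regular C-fraction coefficients are [-5/12, 1331/45, -3494377/119790, 1282070045/251154852498].

Taylor coefficients (expand at 0): a_0 = -5/12, a_1 = 1331/108, a_2 = -9749/1944, a_3 = 10787/52488.
c0 = a_0 = -5/12. Peel one level at a time: if S = 1 + c*ξ/S' with S'(0) = 1, then c is the ξ-coefficient of S and S' = c*ξ/(S - 1).
S_1 = c0/f = 1 + (1331/45)*ξ + (3494377/4050)*ξ^2 + ...; c1 = 1331/45.
S_2 = c1*ξ/(S_1 - 1) = 1 + (-3494377/119790)*ξ + (256414009/1721957292)*ξ^2 + ...; c2 = -3494377/119790.
S_3 = c2*ξ/(S_2 - 1) = 1 + (1282070045/251154852498)*ξ + ...; c3 = 1282070045/251154852498.


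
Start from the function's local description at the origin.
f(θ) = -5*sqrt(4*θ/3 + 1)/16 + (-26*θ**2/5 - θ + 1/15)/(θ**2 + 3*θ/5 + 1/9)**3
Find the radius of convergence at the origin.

Denominator factor (θ**2 + 3*θ/5 + 1/9)^3: discriminant -19/225, complex-conjugate roots (-3/10) + ((1/30)*sqrt(19))*i and (-3/10) - ((1/30)*sqrt(19))*i; poles of order 3, moduli 1/3 and 1/3.
Branch term (-5/16)*sqrt(1 - θ/(-3/4)): its argument vanishes at θ = -3/4, a square-root branch point, modulus 3/4.
The radius of convergence is the smallest modulus among the singular points: 1/3.

The radius of convergence is 1/3.


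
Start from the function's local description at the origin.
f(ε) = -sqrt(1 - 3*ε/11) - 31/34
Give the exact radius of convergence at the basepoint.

Branch term (-1)*sqrt(1 - ε/(11/3)): its argument vanishes at ε = 11/3, a square-root branch point, modulus 11/3.
The radius of convergence is the smallest modulus among the singular points: 11/3.

The radius of convergence is 11/3.


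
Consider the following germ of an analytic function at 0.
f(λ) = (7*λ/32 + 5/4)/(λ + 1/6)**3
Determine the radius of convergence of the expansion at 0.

Denominator factor (λ + 1/6)^3: pole of order 3 at -1/6, modulus 1/6.
The radius of convergence is the smallest modulus among the singular points: 1/6.

The radius of convergence is 1/6.


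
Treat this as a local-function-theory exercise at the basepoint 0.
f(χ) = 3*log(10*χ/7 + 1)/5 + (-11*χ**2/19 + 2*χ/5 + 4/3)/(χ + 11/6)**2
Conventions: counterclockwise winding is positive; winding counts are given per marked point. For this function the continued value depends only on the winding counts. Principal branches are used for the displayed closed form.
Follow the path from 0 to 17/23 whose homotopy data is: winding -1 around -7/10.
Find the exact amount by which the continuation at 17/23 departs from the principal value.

Continued minus principal equals -(6/5)*pi*i.

The rational part is single-valued and drops out of the difference; each branch term changes only by its own monodromy.
(3/5)*log(1 - χ/(-7/10)): each positive loop around -7/10 adds 2*pi*i to the log, so winding -1 contributes (3/5)*(-1)*2*pi*i = -(6/5)*pi*i.
Summing the contributions at χ = 17/23 gives -(6/5)*pi*i.


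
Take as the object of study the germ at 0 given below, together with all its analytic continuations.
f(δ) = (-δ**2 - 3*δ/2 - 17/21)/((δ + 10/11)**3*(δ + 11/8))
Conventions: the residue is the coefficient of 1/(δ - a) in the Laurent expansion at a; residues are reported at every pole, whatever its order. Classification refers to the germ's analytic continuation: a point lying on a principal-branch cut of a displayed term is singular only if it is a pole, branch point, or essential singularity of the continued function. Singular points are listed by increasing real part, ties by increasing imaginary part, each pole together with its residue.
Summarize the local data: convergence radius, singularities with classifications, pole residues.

Radius of convergence at 0: 10/11.
At -11/8: a pole of order 1; residue 9125336/1447341.
At -10/11: a pole of order 3; residue -9125336/1447341.

Denominator factor (δ + 10/11)^3: pole of order 3 at -10/11, modulus 10/11.
Denominator factor (δ + 11/8): pole of order 1 at -11/8, modulus 11/8.
The radius of convergence is the smallest modulus among the singular points: 10/11.
At the order-1 pole -11/8 set g(δ) = (δ - (-11/8))*f(δ) = (-δ**2 - 3*δ/2 - 17/21)/(δ + 10/11)**3.
Simple pole: residue = g(a) at a = -11/8, which is 9125336/1447341.
At the order-3 pole -10/11 set g(δ) = (δ - (-10/11))^3*f(δ) = (-δ**2 - 3*δ/2 - 17/21)/(δ + 11/8).
Order-3 pole: residue = g''(a)/2; g''(-10/11) = -18250672/1447341, so the residue is -9125336/1447341.
List the singular points by increasing real part (a conjugate pair: the negative imaginary part first).


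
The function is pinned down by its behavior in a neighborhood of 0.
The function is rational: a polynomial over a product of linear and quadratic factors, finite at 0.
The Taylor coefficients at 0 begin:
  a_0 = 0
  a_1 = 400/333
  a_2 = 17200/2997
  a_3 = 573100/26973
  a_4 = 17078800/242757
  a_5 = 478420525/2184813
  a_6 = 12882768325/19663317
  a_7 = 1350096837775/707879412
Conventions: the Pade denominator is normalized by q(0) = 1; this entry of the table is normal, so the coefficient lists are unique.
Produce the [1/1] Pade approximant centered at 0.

Taylor coefficients needed (read off): a_0 = 0, a_1 = 400/333, a_2 = 17200/2997.
Write the denominator as Q(ξ) = 1 + q1*ξ. Requiring Q*f - P = O(ξ^3) with deg P <= 1 kills the coefficients of ξ^2..ξ^2 in Q*f:
  ξ^2: a_2 + q1*a_1 = 0, i.e. 17200/2997 + (400/333)*q1 = 0.
Solving this linear system: q1 = -43/9.
The numerator is Q*f truncated at degree 1: P0 = a_0 = 0; P1 = a_1 + q1*a_0 = 400/333.

The Pade approximant has numerator coefficients [0, 400/333]; denominator coefficients [1, -43/9].


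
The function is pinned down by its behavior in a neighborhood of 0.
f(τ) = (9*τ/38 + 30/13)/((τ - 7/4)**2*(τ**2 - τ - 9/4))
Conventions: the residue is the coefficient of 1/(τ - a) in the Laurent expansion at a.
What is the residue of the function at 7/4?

The residue is -29624/3705.

At the order-2 pole 7/4 set g(τ) = (τ - (7/4))^2*f(τ) = (9*τ/38 + 30/13)/(τ**2 - τ - 9/4).
Order-2 pole: residue = g'(a); g'(7/4) = -29624/3705, so the residue is -29624/3705.


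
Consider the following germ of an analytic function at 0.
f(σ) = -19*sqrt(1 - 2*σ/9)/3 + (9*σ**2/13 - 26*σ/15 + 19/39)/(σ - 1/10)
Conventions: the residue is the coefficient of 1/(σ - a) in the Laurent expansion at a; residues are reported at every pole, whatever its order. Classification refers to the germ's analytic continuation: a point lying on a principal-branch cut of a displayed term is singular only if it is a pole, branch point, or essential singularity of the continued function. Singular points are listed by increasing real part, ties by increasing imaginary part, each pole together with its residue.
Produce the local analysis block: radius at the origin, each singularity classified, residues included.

Denominator factor (σ - 1/10): pole of order 1 at 1/10, modulus 1/10.
Branch term (-19/3)*sqrt(1 - σ/(9/2)): its argument vanishes at σ = 9/2, a square-root branch point, modulus 9/2.
The radius of convergence is the smallest modulus among the singular points: 1/10.
The branch term is analytic at 1/10 and contributes nothing to the residue; only the rational part matters.
At the order-1 pole 1/10 set g(σ) = (σ - (1/10))*(rational part) = 9*σ**2/13 - 26*σ/15 + 19/39.
Simple pole: residue = g(a) at a = 1/10, which is 417/1300.
List the singular points by increasing real part (a conjugate pair: the negative imaginary part first).

Radius of convergence at 0: 1/10.
At 1/10: a pole of order 1; residue 417/1300.
At 9/2: an algebraic (square-root) branch point.


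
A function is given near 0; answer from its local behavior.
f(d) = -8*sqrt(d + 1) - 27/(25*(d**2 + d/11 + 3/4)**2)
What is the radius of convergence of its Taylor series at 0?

The radius of convergence is (1/2)*sqrt(3).

Denominator factor (d**2 + d/11 + 3/4)^2: discriminant -362/121, complex-conjugate roots (-1/22) + ((1/22)*sqrt(362))*i and (-1/22) - ((1/22)*sqrt(362))*i; poles of order 2, moduli (1/2)*sqrt(3) and (1/2)*sqrt(3).
Branch term (-8)*sqrt(1 - d/(-1)): its argument vanishes at d = -1, a square-root branch point, modulus 1.
The radius of convergence is the smallest modulus among the singular points: (1/2)*sqrt(3).


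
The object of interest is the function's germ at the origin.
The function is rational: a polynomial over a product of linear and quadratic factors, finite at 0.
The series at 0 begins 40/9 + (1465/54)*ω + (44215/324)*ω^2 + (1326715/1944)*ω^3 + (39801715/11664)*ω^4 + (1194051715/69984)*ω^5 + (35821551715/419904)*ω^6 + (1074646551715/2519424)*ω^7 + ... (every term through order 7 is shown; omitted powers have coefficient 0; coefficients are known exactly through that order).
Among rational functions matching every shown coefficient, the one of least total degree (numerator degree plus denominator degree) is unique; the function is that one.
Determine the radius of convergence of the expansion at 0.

The radius of convergence is 1/5.

No rational of total degree below 3 reproduces all 8 coefficients; solving the [1/2] Pade equations on them gives f(ω) = (5*ω + 16/3)/((ω - 6)*(ω - 1/5)), whose expansion matches every shown term.
Denominator factor (ω - 1/5): pole of order 1 at 1/5, modulus 1/5.
Denominator factor (ω - 6): pole of order 1 at 6, modulus 6.
The radius of convergence is the smallest modulus among the singular points: 1/5.


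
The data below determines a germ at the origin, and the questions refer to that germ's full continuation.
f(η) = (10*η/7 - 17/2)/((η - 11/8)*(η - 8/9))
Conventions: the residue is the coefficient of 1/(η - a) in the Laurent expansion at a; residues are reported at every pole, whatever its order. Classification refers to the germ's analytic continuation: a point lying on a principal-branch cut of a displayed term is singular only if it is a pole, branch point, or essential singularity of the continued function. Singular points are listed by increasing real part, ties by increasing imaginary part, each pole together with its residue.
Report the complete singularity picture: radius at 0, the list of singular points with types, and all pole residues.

Denominator factor (η - 11/8): pole of order 1 at 11/8, modulus 11/8.
Denominator factor (η - 8/9): pole of order 1 at 8/9, modulus 8/9.
The radius of convergence is the smallest modulus among the singular points: 8/9.
At the order-1 pole 8/9 set g(η) = (η - (8/9))*f(η) = (10*η/7 - 17/2)/(η - 11/8).
Simple pole: residue = g(a) at a = 8/9, which is 3644/245.
At the order-1 pole 11/8 set g(η) = (η - (11/8))*f(η) = (10*η/7 - 17/2)/(η - 8/9).
Simple pole: residue = g(a) at a = 11/8, which is -3294/245.
List the singular points by increasing real part (a conjugate pair: the negative imaginary part first).

Radius of convergence at 0: 8/9.
At 8/9: a pole of order 1; residue 3644/245.
At 11/8: a pole of order 1; residue -3294/245.


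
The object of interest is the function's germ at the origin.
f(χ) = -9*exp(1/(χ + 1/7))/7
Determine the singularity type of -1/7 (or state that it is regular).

The point is an essential singularity.

The exponent 1/(χ - (-1/7)) has a pole at -1/7, so exp(1/(χ - (-1/7))) takes every nonzero value near it: an essential singularity (not a pole of any order).


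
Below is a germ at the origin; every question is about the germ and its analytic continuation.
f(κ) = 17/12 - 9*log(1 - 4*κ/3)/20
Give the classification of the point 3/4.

The term (-9/20)*log(1 - κ/(3/4)) has argument 1 - 3/4/(3/4) = 0 at 3/4: a logarithmic (infinitely-sheeted) branch point; the remaining terms are analytic or single-valued there.

The point is a logarithmic branch point.


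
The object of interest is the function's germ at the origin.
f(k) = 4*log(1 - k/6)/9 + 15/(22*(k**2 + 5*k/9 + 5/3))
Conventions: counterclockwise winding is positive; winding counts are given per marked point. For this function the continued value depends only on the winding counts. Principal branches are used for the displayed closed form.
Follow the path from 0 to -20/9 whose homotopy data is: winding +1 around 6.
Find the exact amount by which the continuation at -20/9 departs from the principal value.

Continued minus principal equals (8/9)*pi*i.

The rational part is single-valued and drops out of the difference; each branch term changes only by its own monodromy.
(4/9)*log(1 - k/(6)): each positive loop around 6 adds 2*pi*i to the log, so winding +1 contributes (4/9)*(1)*2*pi*i = (8/9)*pi*i.
Summing the contributions at k = -20/9 gives (8/9)*pi*i.


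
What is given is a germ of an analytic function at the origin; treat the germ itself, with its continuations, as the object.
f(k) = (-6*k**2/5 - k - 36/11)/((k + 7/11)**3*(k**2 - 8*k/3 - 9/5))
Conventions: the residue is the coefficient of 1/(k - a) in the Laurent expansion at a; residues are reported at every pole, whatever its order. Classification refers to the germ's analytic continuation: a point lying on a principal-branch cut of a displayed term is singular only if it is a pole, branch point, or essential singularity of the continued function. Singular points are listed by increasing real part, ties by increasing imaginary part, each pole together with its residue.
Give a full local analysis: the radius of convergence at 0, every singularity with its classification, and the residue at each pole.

Radius of convergence at 0: -4/3 + (1/15)*sqrt(805).
At -7/11: a pole of order 3; residue -8780595021/5142706.
At 4/3 - (1/15)*sqrt(805): a pole of order 1; residue 8780595021/10285412 + (199322443683/6623805328)*sqrt(805).
At 4/3 + (1/15)*sqrt(805): a pole of order 1; residue 8780595021/10285412 - (199322443683/6623805328)*sqrt(805).


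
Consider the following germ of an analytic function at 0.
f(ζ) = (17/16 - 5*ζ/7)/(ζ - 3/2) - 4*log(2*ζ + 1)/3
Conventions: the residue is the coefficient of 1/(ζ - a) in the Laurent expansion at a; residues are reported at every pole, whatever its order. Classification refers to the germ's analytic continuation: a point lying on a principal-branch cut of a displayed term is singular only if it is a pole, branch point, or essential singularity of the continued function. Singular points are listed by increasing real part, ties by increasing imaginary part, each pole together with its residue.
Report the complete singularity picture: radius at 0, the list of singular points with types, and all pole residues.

Radius of convergence at 0: 1/2.
At -1/2: a logarithmic branch point.
At 3/2: a pole of order 1; residue -1/112.

Denominator factor (ζ - 3/2): pole of order 1 at 3/2, modulus 3/2.
Branch term (-4/3)*log(1 - ζ/(-1/2)): its argument vanishes at ζ = -1/2, a logarithmic branch point, modulus 1/2.
The radius of convergence is the smallest modulus among the singular points: 1/2.
The branch term is analytic at 3/2 and contributes nothing to the residue; only the rational part matters.
At the order-1 pole 3/2 set g(ζ) = (ζ - (3/2))*(rational part) = 17/16 - 5*ζ/7.
Simple pole: residue = g(a) at a = 3/2, which is -1/112.
List the singular points by increasing real part (a conjugate pair: the negative imaginary part first).


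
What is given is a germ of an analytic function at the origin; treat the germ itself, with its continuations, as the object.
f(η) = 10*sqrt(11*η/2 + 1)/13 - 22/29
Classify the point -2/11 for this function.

The point is an algebraic (square-root) branch point.

The term (10/13)*sqrt(1 - η/(-2/11)) has argument 1 - -2/11/(-2/11) = 0 at -2/11: a square-root (algebraic, two-sheeted) branch point; the remaining terms are analytic or single-valued there.


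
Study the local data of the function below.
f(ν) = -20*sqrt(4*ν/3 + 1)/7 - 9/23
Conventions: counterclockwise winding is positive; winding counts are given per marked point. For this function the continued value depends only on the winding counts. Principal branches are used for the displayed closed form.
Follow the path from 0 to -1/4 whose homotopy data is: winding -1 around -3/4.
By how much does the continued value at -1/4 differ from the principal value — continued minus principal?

Continued minus principal equals (40/21)*sqrt(6).

The rational part is single-valued and drops out of the difference; each branch term changes only by its own monodromy.
(-20/7)*sqrt(1 - ν/(-3/4)): winding -1 is odd, the square root flips sign, contributing -2*(-20/7)*sqrt(1 - (-1/4)/(-3/4)) = -2*(-20/7)*sqrt(2/3) = (40/21)*sqrt(6).
Summing the contributions at ν = -1/4 gives (40/21)*sqrt(6).


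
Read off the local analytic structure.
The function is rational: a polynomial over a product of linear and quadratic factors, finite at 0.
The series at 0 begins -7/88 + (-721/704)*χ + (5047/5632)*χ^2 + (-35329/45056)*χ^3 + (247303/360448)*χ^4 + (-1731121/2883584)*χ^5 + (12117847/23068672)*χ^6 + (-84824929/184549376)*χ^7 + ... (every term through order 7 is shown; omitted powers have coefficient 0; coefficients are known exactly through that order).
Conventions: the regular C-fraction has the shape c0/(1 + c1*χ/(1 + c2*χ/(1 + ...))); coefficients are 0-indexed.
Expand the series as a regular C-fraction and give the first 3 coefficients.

Taylor coefficients (read off): a_0 = -7/88, a_1 = -721/704, a_2 = 5047/5632.
c0 = a_0 = -7/88. Peel one level at a time: if S = 1 + c*χ/S' with S'(0) = 1, then c is the χ-coefficient of S and S' = c*χ/(S - 1).
S_1 = c0/f = 1 + (-103/8)*χ + (5665/32)*χ^2 + ...; c1 = -103/8.
S_2 = c1*χ/(S_1 - 1) = 1 + (55/4)*χ + ...; c2 = 55/4.

The regular C-fraction coefficients are [-7/88, -103/8, 55/4].


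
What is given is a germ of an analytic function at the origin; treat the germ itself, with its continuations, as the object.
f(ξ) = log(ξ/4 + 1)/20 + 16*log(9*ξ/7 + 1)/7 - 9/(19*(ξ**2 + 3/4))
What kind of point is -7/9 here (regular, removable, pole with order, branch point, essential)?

The term (16/7)*log(1 - ξ/(-7/9)) has argument 1 - -7/9/(-7/9) = 0 at -7/9: a logarithmic (infinitely-sheeted) branch point; the remaining terms are analytic or single-valued there.

The point is a logarithmic branch point.


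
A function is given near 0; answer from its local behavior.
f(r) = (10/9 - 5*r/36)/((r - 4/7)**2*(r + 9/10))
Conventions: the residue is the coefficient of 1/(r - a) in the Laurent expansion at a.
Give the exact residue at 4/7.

The residue is -109025/190962.

At the order-2 pole 4/7 set g(r) = (r - (4/7))^2*f(r) = (10/9 - 5*r/36)/(r + 9/10).
Order-2 pole: residue = g'(a); g'(4/7) = -109025/190962, so the residue is -109025/190962.


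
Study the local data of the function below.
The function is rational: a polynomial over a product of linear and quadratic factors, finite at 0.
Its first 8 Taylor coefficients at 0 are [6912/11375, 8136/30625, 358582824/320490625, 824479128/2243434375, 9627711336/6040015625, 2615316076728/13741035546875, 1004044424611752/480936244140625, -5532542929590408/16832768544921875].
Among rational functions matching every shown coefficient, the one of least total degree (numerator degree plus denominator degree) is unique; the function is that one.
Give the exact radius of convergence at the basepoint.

The radius of convergence is 7/9.

No rational of total degree below 6 reproduces all 8 coefficients; solving the [2/4] Pade equations on them gives f(y) = (-4*y**2/23 + 5*y/8 - 12/13)/((y - 5/4)**3*(y + 7/9)), whose expansion matches every shown term.
Denominator factor (y - 5/4)^3: pole of order 3 at 5/4, modulus 5/4.
Denominator factor (y + 7/9): pole of order 1 at -7/9, modulus 7/9.
The radius of convergence is the smallest modulus among the singular points: 7/9.


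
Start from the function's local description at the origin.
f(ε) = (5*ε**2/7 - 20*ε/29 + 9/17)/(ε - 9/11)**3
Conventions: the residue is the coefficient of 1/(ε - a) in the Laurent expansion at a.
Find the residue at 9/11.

The residue is 5/7.

At the order-3 pole 9/11 set g(ε) = (ε - (9/11))^3*f(ε) = 5*ε**2/7 - 20*ε/29 + 9/17.
Order-3 pole: residue = g''(a)/2; g''(9/11) = 10/7, so the residue is 5/7.


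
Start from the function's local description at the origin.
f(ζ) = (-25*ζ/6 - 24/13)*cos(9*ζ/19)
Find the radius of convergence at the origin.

The factor cos(9*ζ/19) is entire and contributes no finite singular point.
The polynomial part has no poles.
No finite singular points: the Taylor series at 0 converges everywhere.

The radius of convergence is infinite.


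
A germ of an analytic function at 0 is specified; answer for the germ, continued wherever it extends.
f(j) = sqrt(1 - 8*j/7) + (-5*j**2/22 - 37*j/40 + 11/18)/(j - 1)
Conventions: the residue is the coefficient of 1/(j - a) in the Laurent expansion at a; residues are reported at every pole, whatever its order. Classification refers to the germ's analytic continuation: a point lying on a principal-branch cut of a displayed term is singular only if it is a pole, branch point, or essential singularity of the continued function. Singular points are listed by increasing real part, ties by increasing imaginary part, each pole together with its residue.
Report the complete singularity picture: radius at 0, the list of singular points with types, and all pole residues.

Denominator factor (j - 1): pole of order 1 at 1, modulus 1.
Branch term (1)*sqrt(1 - j/(7/8)): its argument vanishes at j = 7/8, a square-root branch point, modulus 7/8.
The radius of convergence is the smallest modulus among the singular points: 7/8.
The branch term is analytic at 1 and contributes nothing to the residue; only the rational part matters.
At the order-1 pole 1 set g(j) = (j - (1))*(rational part) = -5*j**2/22 - 37*j/40 + 11/18.
Simple pole: residue = g(a) at a = 1, which is -2143/3960.
List the singular points by increasing real part (a conjugate pair: the negative imaginary part first).

Radius of convergence at 0: 7/8.
At 7/8: an algebraic (square-root) branch point.
At 1: a pole of order 1; residue -2143/3960.


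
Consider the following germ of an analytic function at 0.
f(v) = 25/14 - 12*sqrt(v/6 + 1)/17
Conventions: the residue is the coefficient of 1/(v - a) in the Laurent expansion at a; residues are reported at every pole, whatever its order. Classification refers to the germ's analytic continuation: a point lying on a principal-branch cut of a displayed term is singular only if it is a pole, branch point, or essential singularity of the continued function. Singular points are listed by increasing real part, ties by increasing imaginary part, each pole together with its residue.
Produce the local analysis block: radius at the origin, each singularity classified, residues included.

Radius of convergence at 0: 6.
At -6: an algebraic (square-root) branch point.

Branch term (-12/17)*sqrt(1 - v/(-6)): its argument vanishes at v = -6, a square-root branch point, modulus 6.
The radius of convergence is the smallest modulus among the singular points: 6.


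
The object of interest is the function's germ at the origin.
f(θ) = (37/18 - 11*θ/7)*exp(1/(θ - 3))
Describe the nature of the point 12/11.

There is no denominator, hence no pole anywhere.
The essential point of exp(1/(θ - (3))) is 3, not 12/11.
So the germ continues analytically to 12/11.

The point is a regular point.


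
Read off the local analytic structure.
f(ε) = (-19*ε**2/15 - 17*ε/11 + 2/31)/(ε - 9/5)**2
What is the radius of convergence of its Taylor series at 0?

Denominator factor (ε - 9/5)^2: pole of order 2 at 9/5, modulus 9/5.
The radius of convergence is the smallest modulus among the singular points: 9/5.

The radius of convergence is 9/5.


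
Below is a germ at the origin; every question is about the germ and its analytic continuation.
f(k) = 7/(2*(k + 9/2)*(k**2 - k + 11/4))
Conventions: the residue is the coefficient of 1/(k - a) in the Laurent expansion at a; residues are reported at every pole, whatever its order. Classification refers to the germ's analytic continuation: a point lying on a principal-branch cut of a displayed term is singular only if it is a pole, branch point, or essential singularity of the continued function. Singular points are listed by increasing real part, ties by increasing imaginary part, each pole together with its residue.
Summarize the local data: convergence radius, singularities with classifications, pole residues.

Denominator factor (k + 9/2): pole of order 1 at -9/2, modulus 9/2.
Denominator factor (k**2 - k + 11/4): discriminant -10, complex-conjugate roots (1/2) + ((1/2)*sqrt(10))*i and (1/2) - ((1/2)*sqrt(10))*i; poles of order 1, moduli (1/2)*sqrt(11) and (1/2)*sqrt(11).
The radius of convergence is the smallest modulus among the singular points: (1/2)*sqrt(11).
At the order-1 pole -9/2 set g(k) = (k - (-9/2))*f(k) = 7/(2*(k**2 - k + 11/4)).
Simple pole: residue = g(a) at a = -9/2, which is 7/55.
The factor k**2 - k + 11/4 splits as (k - a)(k - a') with a = (1/2) - ((1/2)*sqrt(10))*i, a' = (1/2) + ((1/2)*sqrt(10))*i. At the order-1 pole a set g(k) = (k - a)*f(k) = [7/(2*(k + 9/2))] / (k - a').
Simple pole: residue = g(a) at a = (1/2) - ((1/2)*sqrt(10))*i, which is (-7/110) + ((7/110)*sqrt(10))*i.
The factor k**2 - k + 11/4 splits as (k - a)(k - a') with a = (1/2) + ((1/2)*sqrt(10))*i, a' = (1/2) - ((1/2)*sqrt(10))*i. At the order-1 pole a set g(k) = (k - a)*f(k) = [7/(2*(k + 9/2))] / (k - a').
Simple pole: residue = g(a) at a = (1/2) + ((1/2)*sqrt(10))*i, which is (-7/110) - ((7/110)*sqrt(10))*i.
List the singular points by increasing real part (a conjugate pair: the negative imaginary part first).

Radius of convergence at 0: (1/2)*sqrt(11).
At -9/2: a pole of order 1; residue 7/55.
At (1/2) - ((1/2)*sqrt(10))*i: a pole of order 1; residue (-7/110) + ((7/110)*sqrt(10))*i.
At (1/2) + ((1/2)*sqrt(10))*i: a pole of order 1; residue (-7/110) - ((7/110)*sqrt(10))*i.


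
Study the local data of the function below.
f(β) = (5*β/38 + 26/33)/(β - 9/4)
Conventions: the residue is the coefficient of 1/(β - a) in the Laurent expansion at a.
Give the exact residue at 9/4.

The residue is 5437/5016.

At the order-1 pole 9/4 set g(β) = (β - (9/4))*f(β) = 5*β/38 + 26/33.
Simple pole: residue = g(a) at a = 9/4, which is 5437/5016.


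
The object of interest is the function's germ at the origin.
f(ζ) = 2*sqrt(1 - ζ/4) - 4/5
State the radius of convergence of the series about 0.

Branch term (2)*sqrt(1 - ζ/(4)): its argument vanishes at ζ = 4, a square-root branch point, modulus 4.
The radius of convergence is the smallest modulus among the singular points: 4.

The radius of convergence is 4.


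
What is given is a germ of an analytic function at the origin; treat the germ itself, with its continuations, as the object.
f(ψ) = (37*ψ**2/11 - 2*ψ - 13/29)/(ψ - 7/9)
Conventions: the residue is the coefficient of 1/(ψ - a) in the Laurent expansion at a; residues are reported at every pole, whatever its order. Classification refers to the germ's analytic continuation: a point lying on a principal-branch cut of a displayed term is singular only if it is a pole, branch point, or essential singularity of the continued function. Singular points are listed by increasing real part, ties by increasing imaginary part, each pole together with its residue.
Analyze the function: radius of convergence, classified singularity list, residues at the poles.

Radius of convergence at 0: 7/9.
At 7/9: a pole of order 1; residue 800/25839.

Denominator factor (ψ - 7/9): pole of order 1 at 7/9, modulus 7/9.
The radius of convergence is the smallest modulus among the singular points: 7/9.
At the order-1 pole 7/9 set g(ψ) = (ψ - (7/9))*f(ψ) = 37*ψ**2/11 - 2*ψ - 13/29.
Simple pole: residue = g(a) at a = 7/9, which is 800/25839.


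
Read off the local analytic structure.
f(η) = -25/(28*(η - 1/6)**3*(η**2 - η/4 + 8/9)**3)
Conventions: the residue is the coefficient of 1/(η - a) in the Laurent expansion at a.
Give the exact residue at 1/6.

At the order-3 pole 1/6 set g(η) = (η - (1/6))^3*f(η) = -25/(28*(η**2 - η/4 + 8/9)**3).
Order-3 pole: residue = g''(a)/2; g''(1/6) = 3174400/352947, so the residue is 1587200/352947.

The residue is 1587200/352947.


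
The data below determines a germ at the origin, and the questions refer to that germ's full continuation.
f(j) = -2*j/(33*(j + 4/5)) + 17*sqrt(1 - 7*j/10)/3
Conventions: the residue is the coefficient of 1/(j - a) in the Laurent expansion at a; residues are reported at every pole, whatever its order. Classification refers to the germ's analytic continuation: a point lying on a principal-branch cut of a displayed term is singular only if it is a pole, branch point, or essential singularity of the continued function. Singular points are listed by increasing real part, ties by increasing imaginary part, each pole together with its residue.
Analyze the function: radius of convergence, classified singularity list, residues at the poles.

Denominator factor (j + 4/5): pole of order 1 at -4/5, modulus 4/5.
Branch term (17/3)*sqrt(1 - j/(10/7)): its argument vanishes at j = 10/7, a square-root branch point, modulus 10/7.
The radius of convergence is the smallest modulus among the singular points: 4/5.
The branch term is analytic at -4/5 and contributes nothing to the residue; only the rational part matters.
At the order-1 pole -4/5 set g(j) = (j - (-4/5))*(rational part) = -2*j/33.
Simple pole: residue = g(a) at a = -4/5, which is 8/165.
List the singular points by increasing real part (a conjugate pair: the negative imaginary part first).

Radius of convergence at 0: 4/5.
At -4/5: a pole of order 1; residue 8/165.
At 10/7: an algebraic (square-root) branch point.


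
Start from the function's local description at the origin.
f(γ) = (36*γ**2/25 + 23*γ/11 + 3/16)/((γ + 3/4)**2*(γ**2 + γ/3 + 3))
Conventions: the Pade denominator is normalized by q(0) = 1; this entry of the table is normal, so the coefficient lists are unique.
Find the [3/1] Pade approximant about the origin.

The Pade approximant has numerator coefficients [1/9, 379296446/342011835, -2580947497/5130177525, -1649832907/76952662875]; denominator coefficients [1, 16659113/10363995].

Taylor coefficients needed (expand at 0): a_0 = 1/9, a_1 = 829/891, a_2 = -400678/200475, a_3 = 230311/72171, a_4 = -16659113/3247695.
Write the denominator as Q(γ) = 1 + q1*γ. Requiring Q*f - P = O(γ^5) with deg P <= 3 kills the coefficients of γ^4..γ^4 in Q*f:
  γ^4: a_4 + q1*a_3 = 0, i.e. -16659113/3247695 + (230311/72171)*q1 = 0.
Solving this linear system: q1 = 16659113/10363995.
The numerator is Q*f truncated at degree 3: P0 = a_0 = 1/9; P1 = a_1 + q1*a_0 = 379296446/342011835; P2 = a_2 + q1*a_1 = -2580947497/5130177525; P3 = a_3 + q1*a_2 = -1649832907/76952662875.


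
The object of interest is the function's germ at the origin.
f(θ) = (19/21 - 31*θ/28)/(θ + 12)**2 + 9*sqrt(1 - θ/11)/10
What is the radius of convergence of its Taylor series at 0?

Denominator factor (θ + 12)^2: pole of order 2 at -12, modulus 12.
Branch term (9/10)*sqrt(1 - θ/(11)): its argument vanishes at θ = 11, a square-root branch point, modulus 11.
The radius of convergence is the smallest modulus among the singular points: 11.

The radius of convergence is 11.


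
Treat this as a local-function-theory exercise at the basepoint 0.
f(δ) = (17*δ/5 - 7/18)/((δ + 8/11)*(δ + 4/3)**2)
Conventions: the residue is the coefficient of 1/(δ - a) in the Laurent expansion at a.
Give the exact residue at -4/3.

At the order-2 pole -4/3 set g(δ) = (δ - (-4/3))^2*f(δ) = (17*δ/5 - 7/18)/(δ + 8/11).
Order-2 pole: residue = g'(a); g'(-4/3) = 31163/4000, so the residue is 31163/4000.

The residue is 31163/4000.


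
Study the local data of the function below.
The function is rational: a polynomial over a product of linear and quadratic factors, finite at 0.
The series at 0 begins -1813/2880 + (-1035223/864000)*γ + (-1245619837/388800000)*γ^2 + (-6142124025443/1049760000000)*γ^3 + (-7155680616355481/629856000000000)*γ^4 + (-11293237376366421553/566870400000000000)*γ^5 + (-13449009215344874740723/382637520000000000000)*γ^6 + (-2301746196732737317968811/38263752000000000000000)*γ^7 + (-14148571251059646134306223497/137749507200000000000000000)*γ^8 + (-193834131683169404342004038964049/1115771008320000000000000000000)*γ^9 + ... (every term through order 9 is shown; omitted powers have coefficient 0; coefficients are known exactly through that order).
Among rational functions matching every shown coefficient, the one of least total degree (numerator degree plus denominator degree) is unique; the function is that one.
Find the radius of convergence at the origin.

No rational of total degree below 8 reproduces all 10 coefficients; solving the [0/8] Pade equations on them gives f(γ) = -37/(7*(γ**2 + γ/3 - 12/7)**3*(γ**2 + 11*γ/5 - 5/3)), whose expansion matches every shown term.
Denominator factor (γ**2 + 11*γ/5 - 5/3): discriminant 863/75, real irrational roots -11/10 + (1/30)*sqrt(2589) and -11/10 - (1/30)*sqrt(2589); poles of order 1, moduli -11/10 + (1/30)*sqrt(2589) and 11/10 + (1/30)*sqrt(2589).
Denominator factor (γ**2 + γ/3 - 12/7)^3: discriminant 439/63, real irrational roots -1/6 + (1/42)*sqrt(3073) and -1/6 - (1/42)*sqrt(3073); poles of order 3, moduli -1/6 + (1/42)*sqrt(3073) and 1/6 + (1/42)*sqrt(3073).
The radius of convergence is the smallest modulus among the singular points: -11/10 + (1/30)*sqrt(2589).

The radius of convergence is -11/10 + (1/30)*sqrt(2589).


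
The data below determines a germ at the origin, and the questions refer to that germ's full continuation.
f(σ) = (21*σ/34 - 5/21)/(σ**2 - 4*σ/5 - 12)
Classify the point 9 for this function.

The point is a regular point.

Denominator factors: σ**2 - 4*σ/5 - 12 = 309/5 at σ = 9 — none vanishes.
So the germ continues analytically to 9.


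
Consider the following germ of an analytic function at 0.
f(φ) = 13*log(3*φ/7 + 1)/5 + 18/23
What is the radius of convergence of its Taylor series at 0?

Branch term (13/5)*log(1 - φ/(-7/3)): its argument vanishes at φ = -7/3, a logarithmic branch point, modulus 7/3.
The radius of convergence is the smallest modulus among the singular points: 7/3.

The radius of convergence is 7/3.


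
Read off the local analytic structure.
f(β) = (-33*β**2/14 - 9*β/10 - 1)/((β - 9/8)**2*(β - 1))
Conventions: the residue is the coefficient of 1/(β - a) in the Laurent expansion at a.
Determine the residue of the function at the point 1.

At the order-1 pole 1 set g(β) = (β - (1))*f(β) = (-33*β**2/14 - 9*β/10 - 1)/(β - 9/8)**2.
Simple pole: residue = g(a) at a = 1, which is -9536/35.

The residue is -9536/35.


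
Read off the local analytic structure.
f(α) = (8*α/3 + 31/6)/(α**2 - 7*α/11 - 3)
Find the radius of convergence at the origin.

Denominator factor (α**2 - 7*α/11 - 3): discriminant 1501/121, real irrational roots 7/22 + (1/22)*sqrt(1501) and 7/22 - (1/22)*sqrt(1501); poles of order 1, moduli 7/22 + (1/22)*sqrt(1501) and -7/22 + (1/22)*sqrt(1501).
The radius of convergence is the smallest modulus among the singular points: -7/22 + (1/22)*sqrt(1501).

The radius of convergence is -7/22 + (1/22)*sqrt(1501).


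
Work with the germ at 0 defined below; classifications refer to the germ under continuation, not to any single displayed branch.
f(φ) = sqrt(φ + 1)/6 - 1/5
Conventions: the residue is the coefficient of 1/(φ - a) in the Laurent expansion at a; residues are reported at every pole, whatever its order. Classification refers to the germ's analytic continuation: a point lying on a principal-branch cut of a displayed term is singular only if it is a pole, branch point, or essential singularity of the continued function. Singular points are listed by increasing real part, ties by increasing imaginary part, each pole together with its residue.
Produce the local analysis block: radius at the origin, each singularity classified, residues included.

Radius of convergence at 0: 1.
At -1: an algebraic (square-root) branch point.

Branch term (1/6)*sqrt(1 - φ/(-1)): its argument vanishes at φ = -1, a square-root branch point, modulus 1.
The radius of convergence is the smallest modulus among the singular points: 1.


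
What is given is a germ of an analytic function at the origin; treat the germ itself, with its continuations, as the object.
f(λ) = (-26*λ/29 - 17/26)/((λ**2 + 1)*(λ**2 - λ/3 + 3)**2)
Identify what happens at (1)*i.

The denominator factor λ**2 + 1 vanishes at (1)*i and appears to the power 1; the numerator there equals (-17/26) - (26/29)*i, nonzero, and no other factor vanishes.
Hence a pole whose order is the multiplicity, 1.

The point is a pole of order 1.


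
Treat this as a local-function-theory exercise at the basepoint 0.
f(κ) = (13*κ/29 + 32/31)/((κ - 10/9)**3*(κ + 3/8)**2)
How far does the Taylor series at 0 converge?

The radius of convergence is 3/8.

Denominator factor (κ + 3/8)^2: pole of order 2 at -3/8, modulus 3/8.
Denominator factor (κ - 10/9)^3: pole of order 3 at 10/9, modulus 10/9.
The radius of convergence is the smallest modulus among the singular points: 3/8.
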